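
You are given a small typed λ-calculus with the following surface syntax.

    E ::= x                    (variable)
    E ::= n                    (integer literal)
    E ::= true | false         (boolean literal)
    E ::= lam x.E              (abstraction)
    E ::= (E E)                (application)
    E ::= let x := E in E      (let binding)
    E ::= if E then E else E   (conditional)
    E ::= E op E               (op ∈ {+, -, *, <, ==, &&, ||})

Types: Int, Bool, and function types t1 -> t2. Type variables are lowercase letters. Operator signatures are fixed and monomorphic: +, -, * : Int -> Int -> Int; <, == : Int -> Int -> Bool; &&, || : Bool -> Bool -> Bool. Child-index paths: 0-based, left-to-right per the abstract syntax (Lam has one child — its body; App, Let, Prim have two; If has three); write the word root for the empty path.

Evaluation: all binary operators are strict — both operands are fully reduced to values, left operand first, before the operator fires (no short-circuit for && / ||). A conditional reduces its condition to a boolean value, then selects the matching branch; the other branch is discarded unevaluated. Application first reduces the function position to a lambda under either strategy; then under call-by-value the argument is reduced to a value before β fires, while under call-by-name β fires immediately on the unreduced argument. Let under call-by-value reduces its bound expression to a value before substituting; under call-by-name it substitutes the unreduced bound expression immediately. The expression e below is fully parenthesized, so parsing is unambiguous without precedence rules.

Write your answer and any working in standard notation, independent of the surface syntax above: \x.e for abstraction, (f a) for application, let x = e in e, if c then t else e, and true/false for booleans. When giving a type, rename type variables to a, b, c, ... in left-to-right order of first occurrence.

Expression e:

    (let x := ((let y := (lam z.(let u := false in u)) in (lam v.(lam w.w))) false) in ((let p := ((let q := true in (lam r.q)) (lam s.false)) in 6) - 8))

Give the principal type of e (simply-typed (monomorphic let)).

Answer: Int

Working:
let u : Bool
u : Bool
\z._ : a -> Bool
let y : a -> Bool
w : c
\w._ : c -> c
\v._ : b -> c -> c
  unify b -> c -> c ~ Bool -> d
  unify b ~ Bool
  unify c -> c ~ d
_ _ : c -> c
let x : c -> c
let q : Bool
q : Bool
\r._ : e -> Bool
\s._ : f -> Bool
  unify e -> Bool ~ (f -> Bool) -> g
  unify e ~ f -> Bool
  unify Bool ~ g
_ _ : Bool
let p : Bool
  unify Int ~ Int
  unify Int ~ Int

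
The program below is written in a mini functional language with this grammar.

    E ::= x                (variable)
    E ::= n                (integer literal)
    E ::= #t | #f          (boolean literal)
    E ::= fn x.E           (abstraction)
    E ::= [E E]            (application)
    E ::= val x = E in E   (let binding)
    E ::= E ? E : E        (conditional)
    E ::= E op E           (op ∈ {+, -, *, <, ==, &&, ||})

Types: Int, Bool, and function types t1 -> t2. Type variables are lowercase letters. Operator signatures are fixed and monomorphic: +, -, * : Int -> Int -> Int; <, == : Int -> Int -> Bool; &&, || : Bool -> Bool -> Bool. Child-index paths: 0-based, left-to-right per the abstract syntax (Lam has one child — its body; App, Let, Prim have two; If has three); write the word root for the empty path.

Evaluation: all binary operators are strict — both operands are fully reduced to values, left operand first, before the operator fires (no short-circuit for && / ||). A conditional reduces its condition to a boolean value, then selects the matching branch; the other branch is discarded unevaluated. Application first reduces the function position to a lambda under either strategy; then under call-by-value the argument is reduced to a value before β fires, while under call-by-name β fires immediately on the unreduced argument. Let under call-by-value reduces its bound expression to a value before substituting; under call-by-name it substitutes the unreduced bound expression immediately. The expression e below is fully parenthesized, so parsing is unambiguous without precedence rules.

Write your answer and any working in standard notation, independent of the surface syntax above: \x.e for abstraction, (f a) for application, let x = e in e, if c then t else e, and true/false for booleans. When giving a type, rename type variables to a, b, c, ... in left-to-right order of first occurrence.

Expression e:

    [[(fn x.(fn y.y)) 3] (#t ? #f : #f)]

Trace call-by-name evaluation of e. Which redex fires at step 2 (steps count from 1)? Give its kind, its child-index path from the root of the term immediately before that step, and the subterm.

Working:
step 0: (((\x.(\y.y)) 3) (if true then false else false))
step 1: [beta@0] ((\y.y) (if true then false else false))
step 2: [beta@root] (if true then false else false)

Answer: beta at root : ((\y.y) (if true then false else false))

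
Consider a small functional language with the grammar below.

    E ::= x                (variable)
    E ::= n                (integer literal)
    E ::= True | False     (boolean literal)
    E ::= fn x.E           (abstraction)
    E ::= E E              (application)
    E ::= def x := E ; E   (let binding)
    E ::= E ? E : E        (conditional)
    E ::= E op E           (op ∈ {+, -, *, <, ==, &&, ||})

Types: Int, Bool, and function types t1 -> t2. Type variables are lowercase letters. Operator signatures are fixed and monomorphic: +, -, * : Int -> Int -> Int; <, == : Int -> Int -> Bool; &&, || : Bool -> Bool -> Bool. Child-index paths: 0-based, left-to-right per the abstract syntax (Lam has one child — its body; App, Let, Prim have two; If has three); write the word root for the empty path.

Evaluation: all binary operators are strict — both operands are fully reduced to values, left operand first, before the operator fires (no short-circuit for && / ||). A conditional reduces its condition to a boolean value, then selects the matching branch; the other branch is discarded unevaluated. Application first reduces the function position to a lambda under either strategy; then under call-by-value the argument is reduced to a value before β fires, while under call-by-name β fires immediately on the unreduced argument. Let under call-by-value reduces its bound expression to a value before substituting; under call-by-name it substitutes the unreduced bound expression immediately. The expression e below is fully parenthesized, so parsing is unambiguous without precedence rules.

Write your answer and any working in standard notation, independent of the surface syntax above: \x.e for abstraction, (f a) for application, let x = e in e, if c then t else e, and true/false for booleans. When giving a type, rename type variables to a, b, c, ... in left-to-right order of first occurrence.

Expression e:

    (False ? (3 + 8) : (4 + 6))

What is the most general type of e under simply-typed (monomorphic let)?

Trace:
  unify Bool ~ Bool
  unify Int ~ Int
  unify Int ~ Int
  unify Int ~ Int
  unify Int ~ Int
  unify Int ~ Int

Answer: Int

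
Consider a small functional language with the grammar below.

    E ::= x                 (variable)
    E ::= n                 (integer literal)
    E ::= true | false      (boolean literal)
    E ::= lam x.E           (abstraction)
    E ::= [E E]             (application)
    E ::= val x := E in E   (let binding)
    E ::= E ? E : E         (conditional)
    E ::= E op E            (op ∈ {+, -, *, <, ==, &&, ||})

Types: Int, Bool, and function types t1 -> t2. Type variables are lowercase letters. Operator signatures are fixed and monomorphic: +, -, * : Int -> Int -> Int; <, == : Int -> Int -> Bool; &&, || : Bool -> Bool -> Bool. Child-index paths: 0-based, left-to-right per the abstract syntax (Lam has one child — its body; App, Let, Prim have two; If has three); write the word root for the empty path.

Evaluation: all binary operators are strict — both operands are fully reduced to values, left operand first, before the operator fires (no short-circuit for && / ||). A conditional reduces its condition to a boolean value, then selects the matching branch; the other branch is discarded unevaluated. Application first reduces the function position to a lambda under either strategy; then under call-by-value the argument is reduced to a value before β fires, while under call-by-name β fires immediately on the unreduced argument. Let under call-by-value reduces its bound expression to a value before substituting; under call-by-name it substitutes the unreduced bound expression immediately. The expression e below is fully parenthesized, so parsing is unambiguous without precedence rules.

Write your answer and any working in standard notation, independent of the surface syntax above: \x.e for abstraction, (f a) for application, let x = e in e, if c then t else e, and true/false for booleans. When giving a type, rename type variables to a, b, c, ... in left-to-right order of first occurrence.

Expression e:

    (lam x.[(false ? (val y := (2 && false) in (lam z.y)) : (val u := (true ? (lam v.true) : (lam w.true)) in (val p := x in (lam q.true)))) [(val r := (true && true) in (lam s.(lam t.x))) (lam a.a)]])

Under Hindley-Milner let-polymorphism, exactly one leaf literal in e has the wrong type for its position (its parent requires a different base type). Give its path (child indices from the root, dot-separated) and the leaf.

Trace:
  unify Bool ~ Bool
  unify Int ~ Bool
  FAIL: mismatch Int ~ Bool

Answer: 0.0.1.0.0 : 2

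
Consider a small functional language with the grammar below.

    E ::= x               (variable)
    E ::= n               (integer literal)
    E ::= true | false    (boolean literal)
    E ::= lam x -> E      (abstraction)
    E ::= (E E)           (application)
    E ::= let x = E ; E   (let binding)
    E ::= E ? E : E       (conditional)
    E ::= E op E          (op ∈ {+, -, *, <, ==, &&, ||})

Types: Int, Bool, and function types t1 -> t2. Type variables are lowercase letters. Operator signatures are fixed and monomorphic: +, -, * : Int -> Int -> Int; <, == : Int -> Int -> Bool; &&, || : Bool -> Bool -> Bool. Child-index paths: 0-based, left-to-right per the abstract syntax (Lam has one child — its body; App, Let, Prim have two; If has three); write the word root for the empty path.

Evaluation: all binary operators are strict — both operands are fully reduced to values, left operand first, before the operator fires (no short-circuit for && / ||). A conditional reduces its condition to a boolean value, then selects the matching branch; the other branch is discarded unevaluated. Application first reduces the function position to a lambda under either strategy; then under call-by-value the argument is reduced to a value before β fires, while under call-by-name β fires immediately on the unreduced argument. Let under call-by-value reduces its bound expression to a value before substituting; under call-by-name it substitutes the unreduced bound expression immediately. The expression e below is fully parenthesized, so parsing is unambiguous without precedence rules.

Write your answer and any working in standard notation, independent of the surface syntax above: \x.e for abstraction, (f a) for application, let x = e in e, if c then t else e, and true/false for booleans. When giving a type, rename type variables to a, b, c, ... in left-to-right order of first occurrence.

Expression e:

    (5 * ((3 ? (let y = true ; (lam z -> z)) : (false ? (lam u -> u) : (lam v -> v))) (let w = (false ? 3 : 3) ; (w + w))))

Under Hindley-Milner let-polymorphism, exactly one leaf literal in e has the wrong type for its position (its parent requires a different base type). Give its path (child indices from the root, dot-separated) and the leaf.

Answer: 1.0.0 : 3

Trace:
  unify Int ~ Int
  unify Int ~ Bool
  FAIL: mismatch Int ~ Bool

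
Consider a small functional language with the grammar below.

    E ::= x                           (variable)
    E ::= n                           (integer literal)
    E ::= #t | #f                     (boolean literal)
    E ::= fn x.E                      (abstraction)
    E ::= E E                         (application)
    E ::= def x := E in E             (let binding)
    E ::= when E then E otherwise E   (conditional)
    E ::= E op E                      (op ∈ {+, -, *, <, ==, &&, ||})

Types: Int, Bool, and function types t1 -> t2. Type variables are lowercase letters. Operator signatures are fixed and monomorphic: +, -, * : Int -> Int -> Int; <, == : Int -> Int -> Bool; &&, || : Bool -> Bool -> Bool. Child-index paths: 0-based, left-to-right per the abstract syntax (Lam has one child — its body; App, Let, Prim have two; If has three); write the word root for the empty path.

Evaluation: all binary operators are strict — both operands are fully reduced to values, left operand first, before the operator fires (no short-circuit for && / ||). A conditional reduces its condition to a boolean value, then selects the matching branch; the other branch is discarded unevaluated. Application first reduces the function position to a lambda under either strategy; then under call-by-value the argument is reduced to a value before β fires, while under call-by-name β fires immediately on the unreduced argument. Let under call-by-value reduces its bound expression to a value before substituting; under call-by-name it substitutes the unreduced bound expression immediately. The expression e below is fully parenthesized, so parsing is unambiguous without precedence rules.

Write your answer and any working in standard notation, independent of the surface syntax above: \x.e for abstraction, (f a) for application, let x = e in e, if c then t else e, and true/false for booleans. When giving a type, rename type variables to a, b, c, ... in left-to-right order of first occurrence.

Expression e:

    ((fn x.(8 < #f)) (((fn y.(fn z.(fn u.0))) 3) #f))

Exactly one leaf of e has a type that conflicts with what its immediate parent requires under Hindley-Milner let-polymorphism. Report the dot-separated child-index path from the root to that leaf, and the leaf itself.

Answer: 0.0.1 : false

Trace:
  unify Int ~ Int
  unify Bool ~ Int
  FAIL: mismatch Bool ~ Int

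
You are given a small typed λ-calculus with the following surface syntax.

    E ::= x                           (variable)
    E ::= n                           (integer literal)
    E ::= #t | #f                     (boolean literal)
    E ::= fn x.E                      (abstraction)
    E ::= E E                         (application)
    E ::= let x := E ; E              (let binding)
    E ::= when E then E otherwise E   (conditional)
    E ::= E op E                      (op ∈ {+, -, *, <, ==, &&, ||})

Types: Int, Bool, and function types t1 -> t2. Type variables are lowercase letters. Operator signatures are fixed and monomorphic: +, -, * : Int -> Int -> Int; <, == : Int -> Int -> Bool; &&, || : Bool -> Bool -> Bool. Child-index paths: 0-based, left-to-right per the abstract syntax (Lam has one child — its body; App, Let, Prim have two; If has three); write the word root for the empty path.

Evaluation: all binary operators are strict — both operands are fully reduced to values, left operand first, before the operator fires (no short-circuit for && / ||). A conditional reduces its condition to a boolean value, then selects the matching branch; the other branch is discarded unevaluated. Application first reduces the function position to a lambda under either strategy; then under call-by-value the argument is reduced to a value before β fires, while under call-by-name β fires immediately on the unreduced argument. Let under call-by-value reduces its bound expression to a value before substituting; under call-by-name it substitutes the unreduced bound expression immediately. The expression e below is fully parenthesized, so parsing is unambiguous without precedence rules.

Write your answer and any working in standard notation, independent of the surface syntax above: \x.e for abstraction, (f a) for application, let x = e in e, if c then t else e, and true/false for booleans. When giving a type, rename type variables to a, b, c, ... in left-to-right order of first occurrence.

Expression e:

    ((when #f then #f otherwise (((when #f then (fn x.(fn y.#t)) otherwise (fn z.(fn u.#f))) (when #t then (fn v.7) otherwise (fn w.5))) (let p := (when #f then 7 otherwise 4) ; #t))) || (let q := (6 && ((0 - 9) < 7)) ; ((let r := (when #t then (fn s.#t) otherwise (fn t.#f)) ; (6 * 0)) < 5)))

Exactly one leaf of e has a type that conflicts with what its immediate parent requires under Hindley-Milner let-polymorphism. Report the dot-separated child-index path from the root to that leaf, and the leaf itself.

Derivation:
  unify Bool ~ Bool
  unify Bool ~ Bool
\y._ : b -> Bool
\x._ : a -> b -> Bool
\u._ : d -> Bool
\z._ : c -> d -> Bool
  unify a -> b -> Bool ~ c -> d -> Bool
  unify a ~ c
  unify b -> Bool ~ d -> Bool
  unify b ~ d
  unify Bool ~ Bool
  unify Bool ~ Bool
\v._ : e -> Int
\w._ : f -> Int
  unify e -> Int ~ f -> Int
  unify e ~ f
  unify Int ~ Int
  unify c -> d -> Bool ~ (f -> Int) -> g
  unify c ~ f -> Int
  unify d -> Bool ~ g
_ _ : d -> Bool
  unify Bool ~ Bool
  unify Int ~ Int
let p : Int
  unify d -> Bool ~ Bool -> h
  unify d ~ Bool
  unify Bool ~ h
_ _ : Bool
  unify Bool ~ Bool
  unify Bool ~ Bool
  unify Int ~ Bool
  FAIL: mismatch Int ~ Bool

Answer: 1.0.0 : 6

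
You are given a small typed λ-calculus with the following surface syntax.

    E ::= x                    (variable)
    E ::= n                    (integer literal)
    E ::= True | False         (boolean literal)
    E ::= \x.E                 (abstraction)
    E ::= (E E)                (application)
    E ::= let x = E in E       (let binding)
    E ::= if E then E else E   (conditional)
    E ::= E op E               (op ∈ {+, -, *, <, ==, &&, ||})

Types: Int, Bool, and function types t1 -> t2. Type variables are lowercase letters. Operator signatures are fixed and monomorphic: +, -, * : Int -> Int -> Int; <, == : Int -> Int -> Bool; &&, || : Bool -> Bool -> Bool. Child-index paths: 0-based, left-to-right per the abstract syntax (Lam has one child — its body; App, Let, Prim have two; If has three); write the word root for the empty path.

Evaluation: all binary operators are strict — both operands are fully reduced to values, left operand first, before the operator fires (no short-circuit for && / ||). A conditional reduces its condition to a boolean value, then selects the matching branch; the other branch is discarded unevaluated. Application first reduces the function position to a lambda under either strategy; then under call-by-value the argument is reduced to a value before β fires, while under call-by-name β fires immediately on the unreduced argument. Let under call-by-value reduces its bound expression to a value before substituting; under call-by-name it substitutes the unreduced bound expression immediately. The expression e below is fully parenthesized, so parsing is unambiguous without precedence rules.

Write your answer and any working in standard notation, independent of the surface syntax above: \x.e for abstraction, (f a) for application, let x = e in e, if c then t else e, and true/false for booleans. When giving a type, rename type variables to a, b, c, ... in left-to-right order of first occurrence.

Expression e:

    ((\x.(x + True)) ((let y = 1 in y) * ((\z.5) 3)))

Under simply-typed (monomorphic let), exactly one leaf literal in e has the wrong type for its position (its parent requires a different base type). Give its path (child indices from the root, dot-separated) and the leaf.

Answer: 0.0.1 : true

Trace:
x : a
  unify a ~ Int
  unify Bool ~ Int
  FAIL: mismatch Bool ~ Int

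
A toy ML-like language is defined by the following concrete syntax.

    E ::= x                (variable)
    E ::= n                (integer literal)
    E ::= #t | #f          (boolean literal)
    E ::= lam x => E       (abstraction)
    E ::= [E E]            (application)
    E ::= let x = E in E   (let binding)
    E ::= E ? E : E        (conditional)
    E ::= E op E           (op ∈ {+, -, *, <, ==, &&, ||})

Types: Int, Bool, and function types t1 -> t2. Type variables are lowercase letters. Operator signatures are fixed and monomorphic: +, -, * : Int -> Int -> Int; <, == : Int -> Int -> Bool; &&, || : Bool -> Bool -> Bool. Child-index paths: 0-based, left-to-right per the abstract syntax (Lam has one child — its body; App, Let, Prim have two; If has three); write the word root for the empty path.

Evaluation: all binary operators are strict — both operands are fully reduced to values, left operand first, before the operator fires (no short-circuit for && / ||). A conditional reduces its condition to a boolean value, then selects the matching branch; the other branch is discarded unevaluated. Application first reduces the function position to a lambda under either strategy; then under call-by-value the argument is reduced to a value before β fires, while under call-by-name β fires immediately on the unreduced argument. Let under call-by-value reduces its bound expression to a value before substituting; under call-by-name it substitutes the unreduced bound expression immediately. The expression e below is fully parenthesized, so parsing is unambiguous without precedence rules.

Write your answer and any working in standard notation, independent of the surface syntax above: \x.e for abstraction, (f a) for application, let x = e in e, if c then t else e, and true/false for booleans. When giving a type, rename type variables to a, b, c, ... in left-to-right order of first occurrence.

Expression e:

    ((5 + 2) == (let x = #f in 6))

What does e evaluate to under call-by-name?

Answer: false

Derivation:
step 0: ((5 + 2) == (let x = false in 6))
step 1: [delta@0] (7 == (let x = false in 6))
step 2: [let@1] (7 == 6)
step 3: [delta@root] false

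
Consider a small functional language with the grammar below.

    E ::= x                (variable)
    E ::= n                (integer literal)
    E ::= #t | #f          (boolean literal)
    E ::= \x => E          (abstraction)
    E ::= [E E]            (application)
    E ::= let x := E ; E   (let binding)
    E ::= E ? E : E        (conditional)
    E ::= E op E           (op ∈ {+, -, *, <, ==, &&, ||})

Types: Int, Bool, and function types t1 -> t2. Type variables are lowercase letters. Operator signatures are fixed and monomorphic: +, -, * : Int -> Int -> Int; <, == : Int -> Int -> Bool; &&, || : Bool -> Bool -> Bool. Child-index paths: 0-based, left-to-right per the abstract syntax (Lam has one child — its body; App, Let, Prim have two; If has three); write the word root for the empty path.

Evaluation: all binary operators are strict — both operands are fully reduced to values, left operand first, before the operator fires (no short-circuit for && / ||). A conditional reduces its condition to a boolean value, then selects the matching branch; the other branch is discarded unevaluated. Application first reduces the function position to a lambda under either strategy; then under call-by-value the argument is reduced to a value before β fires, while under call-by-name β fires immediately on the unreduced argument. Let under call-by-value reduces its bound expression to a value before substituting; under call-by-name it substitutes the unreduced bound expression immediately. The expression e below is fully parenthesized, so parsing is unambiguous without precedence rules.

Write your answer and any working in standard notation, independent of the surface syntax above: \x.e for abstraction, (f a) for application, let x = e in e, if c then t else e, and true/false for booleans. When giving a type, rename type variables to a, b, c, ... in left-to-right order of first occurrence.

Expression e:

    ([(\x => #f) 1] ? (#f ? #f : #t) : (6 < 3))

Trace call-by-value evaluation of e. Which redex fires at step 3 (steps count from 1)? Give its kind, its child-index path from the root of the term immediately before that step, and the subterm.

Answer: delta at root : (6 < 3)

Trace:
step 0: (if ((\x.false) 1) then (if false then false else true) else (6 < 3))
step 1: [beta@0] (if false then (if false then false else true) else (6 < 3))
step 2: [if@root] (6 < 3)
step 3: [delta@root] false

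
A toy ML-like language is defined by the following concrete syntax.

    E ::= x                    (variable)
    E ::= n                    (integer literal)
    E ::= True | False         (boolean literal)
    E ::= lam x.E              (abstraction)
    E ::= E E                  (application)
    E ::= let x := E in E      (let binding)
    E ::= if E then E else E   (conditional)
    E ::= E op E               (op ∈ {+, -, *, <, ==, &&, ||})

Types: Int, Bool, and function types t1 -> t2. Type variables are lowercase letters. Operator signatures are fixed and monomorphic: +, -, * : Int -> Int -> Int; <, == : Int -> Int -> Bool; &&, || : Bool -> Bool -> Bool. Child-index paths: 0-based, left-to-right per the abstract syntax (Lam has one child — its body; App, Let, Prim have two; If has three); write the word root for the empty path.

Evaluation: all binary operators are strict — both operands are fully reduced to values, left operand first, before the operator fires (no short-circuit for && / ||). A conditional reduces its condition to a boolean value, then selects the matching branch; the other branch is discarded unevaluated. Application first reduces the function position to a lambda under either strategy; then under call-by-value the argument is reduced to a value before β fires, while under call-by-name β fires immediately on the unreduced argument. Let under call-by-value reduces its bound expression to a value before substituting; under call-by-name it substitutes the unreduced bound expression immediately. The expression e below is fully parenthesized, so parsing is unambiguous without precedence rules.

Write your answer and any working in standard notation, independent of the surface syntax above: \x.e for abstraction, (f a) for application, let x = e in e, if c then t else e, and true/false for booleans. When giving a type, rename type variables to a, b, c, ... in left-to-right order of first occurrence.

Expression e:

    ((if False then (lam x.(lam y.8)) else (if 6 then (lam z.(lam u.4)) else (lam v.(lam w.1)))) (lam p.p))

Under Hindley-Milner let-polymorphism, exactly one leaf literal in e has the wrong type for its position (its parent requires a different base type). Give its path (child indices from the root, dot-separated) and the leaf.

Answer: 0.2.0 : 6

Working:
  unify Bool ~ Bool
\y._ : b -> Int
\x._ : a -> b -> Int
  unify Int ~ Bool
  FAIL: mismatch Int ~ Bool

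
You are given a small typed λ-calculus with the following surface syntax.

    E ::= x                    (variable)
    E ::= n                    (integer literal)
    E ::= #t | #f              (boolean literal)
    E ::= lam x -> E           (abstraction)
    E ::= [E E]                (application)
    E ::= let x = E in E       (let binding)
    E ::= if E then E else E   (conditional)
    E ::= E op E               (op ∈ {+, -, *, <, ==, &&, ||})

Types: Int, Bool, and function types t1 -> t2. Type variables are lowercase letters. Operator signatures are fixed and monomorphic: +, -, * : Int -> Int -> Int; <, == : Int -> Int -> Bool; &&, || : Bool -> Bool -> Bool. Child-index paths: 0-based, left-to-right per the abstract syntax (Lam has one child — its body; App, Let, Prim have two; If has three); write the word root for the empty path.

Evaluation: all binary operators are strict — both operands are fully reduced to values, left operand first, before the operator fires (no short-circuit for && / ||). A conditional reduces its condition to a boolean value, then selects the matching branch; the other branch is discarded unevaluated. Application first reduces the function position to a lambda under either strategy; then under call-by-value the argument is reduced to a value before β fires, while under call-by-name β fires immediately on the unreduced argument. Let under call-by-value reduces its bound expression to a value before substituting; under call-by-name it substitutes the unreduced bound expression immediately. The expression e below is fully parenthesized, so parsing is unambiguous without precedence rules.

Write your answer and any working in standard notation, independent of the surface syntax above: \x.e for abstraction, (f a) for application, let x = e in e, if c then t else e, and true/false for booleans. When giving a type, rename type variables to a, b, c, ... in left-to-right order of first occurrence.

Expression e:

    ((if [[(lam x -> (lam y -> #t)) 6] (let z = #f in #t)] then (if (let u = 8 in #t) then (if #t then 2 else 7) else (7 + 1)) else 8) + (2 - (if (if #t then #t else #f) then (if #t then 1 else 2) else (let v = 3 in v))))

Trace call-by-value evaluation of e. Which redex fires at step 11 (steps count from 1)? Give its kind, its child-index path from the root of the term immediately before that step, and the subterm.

Working:
step 0: ((if (((\x.(\y.true)) 6) (let z = false in true)) then (if (let u = 8 in true) then (if true then 2 else 7) else (7 + 1)) else 8) + (2 - (if (if true then true else false) then (if true then 1 else 2) else (let v = 3 in v))))
step 1: [beta@0.0.0] ((if ((\y.true) (let z = false in true)) then (if (let u = 8 in true) then (if true then 2 else 7) else (7 + 1)) else 8) + (2 - (if (if true then true else false) then (if true then 1 else 2) else (let v = 3 in v))))
step 2: [let@0.0.1] ((if ((\y.true) true) then (if (let u = 8 in true) then (if true then 2 else 7) else (7 + 1)) else 8) + (2 - (if (if true then true else false) then (if true then 1 else 2) else (let v = 3 in v))))
step 3: [beta@0.0] ((if true then (if (let u = 8 in true) then (if true then 2 else 7) else (7 + 1)) else 8) + (2 - (if (if true then true else false) then (if true then 1 else 2) else (let v = 3 in v))))
step 4: [if@0] ((if (let u = 8 in true) then (if true then 2 else 7) else (7 + 1)) + (2 - (if (if true then true else false) then (if true then 1 else 2) else (let v = 3 in v))))
step 5: [let@0.0] ((if true then (if true then 2 else 7) else (7 + 1)) + (2 - (if (if true then true else false) then (if true then 1 else 2) else (let v = 3 in v))))
step 6: [if@0] ((if true then 2 else 7) + (2 - (if (if true then true else false) then (if true then 1 else 2) else (let v = 3 in v))))
step 7: [if@0] (2 + (2 - (if (if true then true else false) then (if true then 1 else 2) else (let v = 3 in v))))
step 8: [if@1.1.0] (2 + (2 - (if true then (if true then 1 else 2) else (let v = 3 in v))))
step 9: [if@1.1] (2 + (2 - (if true then 1 else 2)))
step 10: [if@1.1] (2 + (2 - 1))
step 11: [delta@1] (2 + 1)

Answer: delta at 1 : (2 - 1)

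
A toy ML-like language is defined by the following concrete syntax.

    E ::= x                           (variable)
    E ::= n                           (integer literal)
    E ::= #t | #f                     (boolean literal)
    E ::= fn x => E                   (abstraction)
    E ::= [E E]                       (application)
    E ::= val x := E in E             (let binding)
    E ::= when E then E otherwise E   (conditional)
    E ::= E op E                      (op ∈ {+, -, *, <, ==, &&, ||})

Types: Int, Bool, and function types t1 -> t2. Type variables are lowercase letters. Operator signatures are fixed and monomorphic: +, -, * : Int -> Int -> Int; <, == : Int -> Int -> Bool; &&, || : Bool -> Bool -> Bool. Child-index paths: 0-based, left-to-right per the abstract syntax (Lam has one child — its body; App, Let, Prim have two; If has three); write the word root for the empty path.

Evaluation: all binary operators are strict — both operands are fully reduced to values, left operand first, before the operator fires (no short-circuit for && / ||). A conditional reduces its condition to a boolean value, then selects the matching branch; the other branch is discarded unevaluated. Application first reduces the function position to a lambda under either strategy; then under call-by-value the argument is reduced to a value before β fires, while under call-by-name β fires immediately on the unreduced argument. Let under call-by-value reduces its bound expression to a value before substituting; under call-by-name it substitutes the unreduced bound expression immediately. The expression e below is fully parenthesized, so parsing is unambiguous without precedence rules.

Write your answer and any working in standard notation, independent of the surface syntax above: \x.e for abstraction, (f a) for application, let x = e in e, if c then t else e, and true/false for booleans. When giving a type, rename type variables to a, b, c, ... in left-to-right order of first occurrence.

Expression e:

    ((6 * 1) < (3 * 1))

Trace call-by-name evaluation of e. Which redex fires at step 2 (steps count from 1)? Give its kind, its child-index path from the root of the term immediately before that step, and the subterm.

Answer: delta at 1 : (3 * 1)

Working:
step 0: ((6 * 1) < (3 * 1))
step 1: [delta@0] (6 < (3 * 1))
step 2: [delta@1] (6 < 3)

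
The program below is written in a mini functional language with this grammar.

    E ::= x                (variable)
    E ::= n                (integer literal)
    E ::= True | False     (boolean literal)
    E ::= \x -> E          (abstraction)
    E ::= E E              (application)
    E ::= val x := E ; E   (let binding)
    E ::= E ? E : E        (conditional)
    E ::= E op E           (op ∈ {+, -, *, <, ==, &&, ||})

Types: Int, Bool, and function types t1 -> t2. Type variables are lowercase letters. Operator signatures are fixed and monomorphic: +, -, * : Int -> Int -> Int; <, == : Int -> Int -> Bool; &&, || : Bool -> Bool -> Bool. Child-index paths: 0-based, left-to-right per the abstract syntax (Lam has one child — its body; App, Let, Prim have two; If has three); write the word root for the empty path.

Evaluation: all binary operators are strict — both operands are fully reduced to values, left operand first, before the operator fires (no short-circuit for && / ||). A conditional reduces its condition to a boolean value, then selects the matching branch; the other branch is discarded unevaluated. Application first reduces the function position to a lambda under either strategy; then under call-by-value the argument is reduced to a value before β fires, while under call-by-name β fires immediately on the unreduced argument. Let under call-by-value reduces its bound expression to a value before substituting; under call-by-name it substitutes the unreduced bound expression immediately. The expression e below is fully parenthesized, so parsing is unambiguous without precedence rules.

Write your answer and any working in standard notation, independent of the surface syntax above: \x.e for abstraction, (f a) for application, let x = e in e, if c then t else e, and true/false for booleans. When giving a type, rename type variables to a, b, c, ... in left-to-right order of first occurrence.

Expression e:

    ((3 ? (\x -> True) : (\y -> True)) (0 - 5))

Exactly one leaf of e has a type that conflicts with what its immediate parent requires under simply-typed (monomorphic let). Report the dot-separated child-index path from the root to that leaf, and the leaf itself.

Answer: 0.0 : 3

Derivation:
  unify Int ~ Bool
  FAIL: mismatch Int ~ Bool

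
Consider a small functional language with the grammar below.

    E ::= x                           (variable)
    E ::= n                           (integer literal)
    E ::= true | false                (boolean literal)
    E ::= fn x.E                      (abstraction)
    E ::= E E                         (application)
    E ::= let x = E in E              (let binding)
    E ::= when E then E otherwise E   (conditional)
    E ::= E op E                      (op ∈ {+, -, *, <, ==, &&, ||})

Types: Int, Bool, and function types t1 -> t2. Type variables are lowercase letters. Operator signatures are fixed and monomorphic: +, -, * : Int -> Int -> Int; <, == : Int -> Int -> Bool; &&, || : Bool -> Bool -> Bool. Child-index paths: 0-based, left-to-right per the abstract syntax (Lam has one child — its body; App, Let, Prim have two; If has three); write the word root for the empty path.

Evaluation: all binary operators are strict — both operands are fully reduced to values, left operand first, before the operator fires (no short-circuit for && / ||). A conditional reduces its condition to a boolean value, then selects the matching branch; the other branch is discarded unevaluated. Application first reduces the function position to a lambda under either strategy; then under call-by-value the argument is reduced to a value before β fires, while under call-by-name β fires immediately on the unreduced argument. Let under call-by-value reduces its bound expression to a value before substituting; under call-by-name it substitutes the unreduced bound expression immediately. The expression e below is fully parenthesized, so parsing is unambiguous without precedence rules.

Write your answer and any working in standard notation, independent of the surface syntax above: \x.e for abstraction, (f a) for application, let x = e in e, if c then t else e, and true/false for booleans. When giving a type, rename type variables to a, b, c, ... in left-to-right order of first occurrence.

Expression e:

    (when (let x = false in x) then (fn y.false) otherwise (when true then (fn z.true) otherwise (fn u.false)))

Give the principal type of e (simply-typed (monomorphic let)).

Answer: a -> Bool

Derivation:
let x : Bool
x : Bool
  unify Bool ~ Bool
\y._ : a -> Bool
  unify Bool ~ Bool
\z._ : b -> Bool
\u._ : c -> Bool
  unify b -> Bool ~ c -> Bool
  unify b ~ c
  unify Bool ~ Bool
  unify a -> Bool ~ c -> Bool
  unify a ~ c
  unify Bool ~ Bool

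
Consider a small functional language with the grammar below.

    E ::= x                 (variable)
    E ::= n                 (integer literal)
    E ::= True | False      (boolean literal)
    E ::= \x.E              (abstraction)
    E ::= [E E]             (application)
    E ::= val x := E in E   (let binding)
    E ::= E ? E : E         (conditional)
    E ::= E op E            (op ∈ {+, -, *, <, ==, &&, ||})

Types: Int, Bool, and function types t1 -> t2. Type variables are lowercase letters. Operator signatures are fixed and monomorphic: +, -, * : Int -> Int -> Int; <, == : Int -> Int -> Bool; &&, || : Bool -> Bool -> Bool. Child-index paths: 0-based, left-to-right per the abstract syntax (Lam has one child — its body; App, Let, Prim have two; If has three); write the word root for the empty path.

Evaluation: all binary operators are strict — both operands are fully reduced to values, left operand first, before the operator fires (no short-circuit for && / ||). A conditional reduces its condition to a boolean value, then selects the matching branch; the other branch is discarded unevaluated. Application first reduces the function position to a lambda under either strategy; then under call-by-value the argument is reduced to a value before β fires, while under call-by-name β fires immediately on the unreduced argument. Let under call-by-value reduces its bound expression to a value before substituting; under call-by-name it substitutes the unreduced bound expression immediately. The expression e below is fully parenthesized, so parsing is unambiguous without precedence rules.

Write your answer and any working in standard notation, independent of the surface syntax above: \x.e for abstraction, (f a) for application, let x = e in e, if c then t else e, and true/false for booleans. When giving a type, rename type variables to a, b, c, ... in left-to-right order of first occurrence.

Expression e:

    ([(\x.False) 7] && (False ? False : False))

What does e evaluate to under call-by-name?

Answer: false

Derivation:
step 0: (((\x.false) 7) && (if false then false else false))
step 1: [beta@0] (false && (if false then false else false))
step 2: [if@1] (false && false)
step 3: [delta@root] false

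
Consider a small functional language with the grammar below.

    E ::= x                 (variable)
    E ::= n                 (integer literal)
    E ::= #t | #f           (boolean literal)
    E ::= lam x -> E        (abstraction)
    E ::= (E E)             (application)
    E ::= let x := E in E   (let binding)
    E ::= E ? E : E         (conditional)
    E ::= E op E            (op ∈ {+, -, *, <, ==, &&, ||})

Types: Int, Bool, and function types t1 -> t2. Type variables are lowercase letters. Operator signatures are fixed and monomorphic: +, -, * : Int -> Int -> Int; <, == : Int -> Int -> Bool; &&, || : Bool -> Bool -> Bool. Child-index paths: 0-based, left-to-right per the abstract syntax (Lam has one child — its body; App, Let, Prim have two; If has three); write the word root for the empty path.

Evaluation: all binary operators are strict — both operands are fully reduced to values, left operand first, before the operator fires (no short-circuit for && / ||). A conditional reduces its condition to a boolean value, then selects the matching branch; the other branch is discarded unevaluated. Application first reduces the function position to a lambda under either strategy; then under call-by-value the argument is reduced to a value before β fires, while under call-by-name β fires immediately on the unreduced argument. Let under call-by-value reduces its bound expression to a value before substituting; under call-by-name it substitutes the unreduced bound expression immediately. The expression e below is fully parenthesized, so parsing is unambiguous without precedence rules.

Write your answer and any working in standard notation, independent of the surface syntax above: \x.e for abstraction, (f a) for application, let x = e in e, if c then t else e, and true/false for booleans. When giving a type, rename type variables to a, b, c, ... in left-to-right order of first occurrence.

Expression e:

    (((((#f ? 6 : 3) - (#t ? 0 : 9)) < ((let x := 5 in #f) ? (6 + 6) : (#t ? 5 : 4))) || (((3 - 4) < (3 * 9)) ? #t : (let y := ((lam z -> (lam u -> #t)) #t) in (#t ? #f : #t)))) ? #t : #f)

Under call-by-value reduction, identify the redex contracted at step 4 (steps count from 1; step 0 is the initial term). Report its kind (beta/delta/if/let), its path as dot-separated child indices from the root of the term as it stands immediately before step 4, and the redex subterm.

Working:
step 0: (if ((((if false then 6 else 3) - (if true then 0 else 9)) < (if (let x = 5 in false) then (6 + 6) else (if true then 5 else 4))) || (if ((3 - 4) < (3 * 9)) then true else (let y = ((\z.(\u.true)) true) in (if true then false else true)))) then true else false)
step 1: [if@0.0.0.0] (if (((3 - (if true then 0 else 9)) < (if (let x = 5 in false) then (6 + 6) else (if true then 5 else 4))) || (if ((3 - 4) < (3 * 9)) then true else (let y = ((\z.(\u.true)) true) in (if true then false else true)))) then true else false)
step 2: [if@0.0.0.1] (if (((3 - 0) < (if (let x = 5 in false) then (6 + 6) else (if true then 5 else 4))) || (if ((3 - 4) < (3 * 9)) then true else (let y = ((\z.(\u.true)) true) in (if true then false else true)))) then true else false)
step 3: [delta@0.0.0] (if ((3 < (if (let x = 5 in false) then (6 + 6) else (if true then 5 else 4))) || (if ((3 - 4) < (3 * 9)) then true else (let y = ((\z.(\u.true)) true) in (if true then false else true)))) then true else false)
step 4: [let@0.0.1.0] (if ((3 < (if false then (6 + 6) else (if true then 5 else 4))) || (if ((3 - 4) < (3 * 9)) then true else (let y = ((\z.(\u.true)) true) in (if true then false else true)))) then true else false)

Answer: let at 0.0.1.0 : (let x = 5 in false)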